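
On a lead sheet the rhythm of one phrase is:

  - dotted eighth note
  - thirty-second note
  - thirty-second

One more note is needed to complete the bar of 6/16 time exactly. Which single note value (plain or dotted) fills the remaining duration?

eighth note

The bar of 6/16 = 12 thirty-second notes.
Each duration in thirty-second notes: dotted eighth note = 6; thirty-second note = 1; thirty-second = 1.
Sum: 6 + 1 + 1 = 8.
Remaining: 12 − 8 = 4 thirty-second notes, which is a eighth note.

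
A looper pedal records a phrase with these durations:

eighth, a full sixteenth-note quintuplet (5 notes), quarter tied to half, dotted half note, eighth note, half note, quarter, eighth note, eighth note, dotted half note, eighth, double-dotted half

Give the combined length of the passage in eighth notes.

Express everything in eighth notes: eighth = 1; a full sixteenth-note quintuplet (5 notes) (five quintuplet sixteenths span one quarter) = 2; quarter tied to half (quarter + half) = 6; dotted half note = 6; eighth note = 1; half note = 4; quarter = 2; eighth note = 1; eighth note = 1; dotted half note = 6; eighth = 1; double-dotted half = 7.
Altogether 1 + 2 + 6 + 6 + 1 + 4 + 2 + 1 + 1 + 6 + 1 + 7 = 38 eighth notes.

38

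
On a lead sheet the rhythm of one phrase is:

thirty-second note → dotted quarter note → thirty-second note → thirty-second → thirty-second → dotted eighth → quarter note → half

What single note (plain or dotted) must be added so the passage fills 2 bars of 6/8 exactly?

2 bars of 6/8 = 48 thirty-second notes.
Express everything in thirty-second notes: thirty-second note = 1; dotted quarter note = 12; thirty-second note = 1; thirty-second = 1; thirty-second = 1; dotted eighth = 6; quarter note = 8; half = 16.
Sum: 1 + 12 + 1 + 1 + 1 + 6 + 8 + 16 = 46.
Remaining: 48 − 46 = 2 thirty-second notes, which is a sixteenth note.

sixteenth note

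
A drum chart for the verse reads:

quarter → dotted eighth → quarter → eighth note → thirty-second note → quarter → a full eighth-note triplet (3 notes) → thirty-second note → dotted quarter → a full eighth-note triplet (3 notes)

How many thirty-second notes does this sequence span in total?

In thirty-second notes: quarter = 8; dotted eighth = 6; quarter = 8; eighth note = 4; thirty-second note = 1; quarter = 8; a full eighth-note triplet (3 notes) (three triplet eighths span one quarter) = 8; thirty-second note = 1; dotted quarter = 12; a full eighth-note triplet (3 notes) (three triplet eighths span one quarter) = 8.
Total: 8 + 6 + 8 + 4 + 1 + 8 + 8 + 1 + 12 + 8 = 64 thirty-second notes.

64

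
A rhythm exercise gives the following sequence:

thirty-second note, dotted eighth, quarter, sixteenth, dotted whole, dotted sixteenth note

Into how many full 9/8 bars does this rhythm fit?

One bar of 9/8 = 36 thirty-second notes.
Each duration in thirty-second notes: thirty-second note = 1; dotted eighth = 6; quarter = 8; sixteenth = 2; dotted whole = 48; dotted sixteenth note = 3.
Adding: 1 + 6 + 8 + 2 + 48 + 3 = 68.
68 ÷ 36 = 1 complete bar with 32 left over.

1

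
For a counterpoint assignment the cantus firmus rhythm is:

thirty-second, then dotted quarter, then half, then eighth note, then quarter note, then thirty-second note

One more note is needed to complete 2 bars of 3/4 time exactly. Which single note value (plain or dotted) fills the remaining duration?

2 bars of 3/4 = 48 thirty-second notes.
Each duration in thirty-second notes: thirty-second = 1; dotted quarter = 12; half = 16; eighth note = 4; quarter note = 8; thirty-second note = 1.
Adding: 1 + 12 + 16 + 4 + 8 + 1 = 42.
Remaining: 48 − 42 = 6 thirty-second notes, which is a dotted eighth note.

dotted eighth note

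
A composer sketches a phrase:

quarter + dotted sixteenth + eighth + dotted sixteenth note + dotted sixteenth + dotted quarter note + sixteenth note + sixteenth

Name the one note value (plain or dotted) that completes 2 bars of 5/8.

2 bars of 5/8 = 40 thirty-second notes.
Convert each value to thirty-second notes: quarter = 8; dotted sixteenth = 3; eighth = 4; dotted sixteenth note = 3; dotted sixteenth = 3; dotted quarter note = 12; sixteenth note = 2; sixteenth = 2.
Altogether 8 + 3 + 4 + 3 + 3 + 12 + 2 + 2 = 37.
Remaining: 40 − 37 = 3 thirty-second notes, which is a dotted sixteenth note.

dotted sixteenth note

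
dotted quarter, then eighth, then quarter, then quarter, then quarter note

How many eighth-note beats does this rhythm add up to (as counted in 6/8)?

One eighth-note beat = 2 sixteenth notes.
In sixteenth notes: dotted quarter = 6; eighth = 2; quarter = 4; quarter = 4; quarter note = 4.
Total: 6 + 2 + 4 + 4 + 4 = 20.
20 ÷ 2 = 10 beats.

10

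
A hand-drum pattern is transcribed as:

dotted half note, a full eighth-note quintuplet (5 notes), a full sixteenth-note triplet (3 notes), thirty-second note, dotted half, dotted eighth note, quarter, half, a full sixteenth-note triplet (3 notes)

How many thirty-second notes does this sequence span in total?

Express everything in thirty-second notes: dotted half note = 24; a full eighth-note quintuplet (5 notes) (five quintuplet eighths span one half) = 16; a full sixteenth-note triplet (3 notes) (three triplet sixteenths span one eighth) = 4; thirty-second note = 1; dotted half = 24; dotted eighth note = 6; quarter = 8; half = 16; a full sixteenth-note triplet (3 notes) (three triplet sixteenths span one eighth) = 4.
Adding: 24 + 16 + 4 + 1 + 24 + 6 + 8 + 16 + 4 = 103 thirty-second notes.

103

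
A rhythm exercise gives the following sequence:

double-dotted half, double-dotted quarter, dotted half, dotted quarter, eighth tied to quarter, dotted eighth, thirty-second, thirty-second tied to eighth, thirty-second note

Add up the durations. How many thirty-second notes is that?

Convert each value to thirty-second notes: double-dotted half = 28; double-dotted quarter = 14; dotted half = 24; dotted quarter = 12; eighth tied to quarter (eighth + quarter) = 12; dotted eighth = 6; thirty-second = 1; thirty-second tied to eighth (thirty-second + eighth) = 5; thirty-second note = 1.
Sum: 28 + 14 + 24 + 12 + 12 + 6 + 1 + 5 + 1 = 103 thirty-second notes.

103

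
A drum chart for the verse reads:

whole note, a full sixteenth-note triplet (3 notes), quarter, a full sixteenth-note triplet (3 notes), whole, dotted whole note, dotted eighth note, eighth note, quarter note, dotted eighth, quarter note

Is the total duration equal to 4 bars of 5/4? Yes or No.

One bar of 5/4 = 20 sixteenth notes, so 4 bars = 80.
Convert each value to sixteenth notes: whole note = 16; a full sixteenth-note triplet (3 notes) (three triplet sixteenths span one eighth) = 2; quarter = 4; a full sixteenth-note triplet (3 notes) (three triplet sixteenths span one eighth) = 2; whole = 16; dotted whole note = 24; dotted eighth note = 3; eighth note = 2; quarter note = 4; dotted eighth = 3; quarter note = 4.
Adding: 16 + 2 + 4 + 2 + 16 + 24 + 3 + 2 + 4 + 3 + 4 = 80.
80 equals 80, so the answer is Yes.

Yes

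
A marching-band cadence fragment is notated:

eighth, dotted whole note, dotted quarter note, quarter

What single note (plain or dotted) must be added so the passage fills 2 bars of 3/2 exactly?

dotted half note

2 bars of 3/2 = 24 eighth notes.
Express everything in eighth notes: eighth = 1; dotted whole note = 12; dotted quarter note = 3; quarter = 2.
Altogether 1 + 12 + 3 + 2 = 18.
Remaining: 24 − 18 = 6 eighth notes, which is a dotted half note.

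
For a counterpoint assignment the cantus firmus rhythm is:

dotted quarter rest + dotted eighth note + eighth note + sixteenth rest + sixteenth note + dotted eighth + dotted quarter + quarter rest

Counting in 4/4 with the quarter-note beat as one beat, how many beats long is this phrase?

One quarter-note beat = 4 sixteenth notes.
Convert each value to sixteenth notes: dotted quarter rest = 6; dotted eighth note = 3; eighth note = 2; sixteenth rest = 1; sixteenth note = 1; dotted eighth = 3; dotted quarter = 6; quarter rest = 4.
Sum: 6 + 3 + 2 + 1 + 1 + 3 + 6 + 4 = 26.
26 ÷ 4 = 6.5 beats.

6.5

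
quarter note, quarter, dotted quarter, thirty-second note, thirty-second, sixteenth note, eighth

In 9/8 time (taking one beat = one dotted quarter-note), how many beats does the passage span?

One dotted quarter-note beat = 12 thirty-second notes.
Working in thirty-second notes: quarter note = 8; quarter = 8; dotted quarter = 12; thirty-second note = 1; thirty-second = 1; sixteenth note = 2; eighth = 4.
Adding: 8 + 8 + 12 + 1 + 1 + 2 + 4 = 36.
36 ÷ 12 = 3 beats.

3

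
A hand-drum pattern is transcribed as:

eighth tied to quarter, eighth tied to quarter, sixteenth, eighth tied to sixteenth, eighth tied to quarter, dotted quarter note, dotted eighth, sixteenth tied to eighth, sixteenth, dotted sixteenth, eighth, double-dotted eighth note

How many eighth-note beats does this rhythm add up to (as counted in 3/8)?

One eighth-note beat = 4 thirty-second notes.
Express everything in thirty-second notes: eighth tied to quarter (eighth + quarter) = 12; eighth tied to quarter (eighth + quarter) = 12; sixteenth = 2; eighth tied to sixteenth (eighth + sixteenth) = 6; eighth tied to quarter (eighth + quarter) = 12; dotted quarter note = 12; dotted eighth = 6; sixteenth tied to eighth (sixteenth + eighth) = 6; sixteenth = 2; dotted sixteenth = 3; eighth = 4; double-dotted eighth note = 7.
Sum: 12 + 12 + 2 + 6 + 12 + 12 + 6 + 6 + 2 + 3 + 4 + 7 = 84.
84 ÷ 4 = 21 beats.

21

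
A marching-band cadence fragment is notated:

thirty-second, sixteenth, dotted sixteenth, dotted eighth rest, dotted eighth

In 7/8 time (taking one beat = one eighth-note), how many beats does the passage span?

4.5

One eighth-note beat = 4 thirty-second notes.
Express everything in thirty-second notes: thirty-second = 1; sixteenth = 2; dotted sixteenth = 3; dotted eighth rest = 6; dotted eighth = 6.
Altogether 1 + 2 + 3 + 6 + 6 = 18.
18 ÷ 4 = 4.5 beats.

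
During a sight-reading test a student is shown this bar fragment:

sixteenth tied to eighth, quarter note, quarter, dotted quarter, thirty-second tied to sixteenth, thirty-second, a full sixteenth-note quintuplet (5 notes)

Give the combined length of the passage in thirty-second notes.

46

Convert each value to thirty-second notes: sixteenth tied to eighth (sixteenth + eighth) = 6; quarter note = 8; quarter = 8; dotted quarter = 12; thirty-second tied to sixteenth (thirty-second + sixteenth) = 3; thirty-second = 1; a full sixteenth-note quintuplet (5 notes) (five quintuplet sixteenths span one quarter) = 8.
Altogether 6 + 8 + 8 + 12 + 3 + 1 + 8 = 46 thirty-second notes.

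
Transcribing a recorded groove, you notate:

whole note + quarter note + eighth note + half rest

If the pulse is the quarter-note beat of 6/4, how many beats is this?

One quarter-note beat = 2 eighth notes.
Convert each value to eighth notes: whole note = 8; quarter note = 2; eighth note = 1; half rest = 4.
Adding: 8 + 2 + 1 + 4 = 15.
15 ÷ 2 = 7.5 beats.

7.5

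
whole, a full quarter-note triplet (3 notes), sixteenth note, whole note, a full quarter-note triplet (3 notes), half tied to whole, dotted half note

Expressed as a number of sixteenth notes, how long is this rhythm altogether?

In sixteenth notes: whole = 16; a full quarter-note triplet (3 notes) (three triplet quarters span one half) = 8; sixteenth note = 1; whole note = 16; a full quarter-note triplet (3 notes) (three triplet quarters span one half) = 8; half tied to whole (half + whole) = 24; dotted half note = 12.
Altogether 16 + 8 + 1 + 16 + 8 + 24 + 12 = 85 sixteenth notes.

85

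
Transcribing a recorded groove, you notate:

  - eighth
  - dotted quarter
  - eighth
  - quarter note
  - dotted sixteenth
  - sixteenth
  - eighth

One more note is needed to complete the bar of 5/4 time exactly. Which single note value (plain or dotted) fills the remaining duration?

dotted sixteenth note

The bar of 5/4 = 40 thirty-second notes.
Working in thirty-second notes: eighth = 4; dotted quarter = 12; eighth = 4; quarter note = 8; dotted sixteenth = 3; sixteenth = 2; eighth = 4.
Sum: 4 + 12 + 4 + 8 + 3 + 2 + 4 = 37.
Remaining: 40 − 37 = 3 thirty-second notes, which is a dotted sixteenth note.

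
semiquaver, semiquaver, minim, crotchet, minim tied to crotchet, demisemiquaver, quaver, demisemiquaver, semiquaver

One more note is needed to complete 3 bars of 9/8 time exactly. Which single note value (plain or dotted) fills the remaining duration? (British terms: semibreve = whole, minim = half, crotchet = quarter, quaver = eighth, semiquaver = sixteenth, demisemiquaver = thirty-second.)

dotted whole note

3 bars of 9/8 = 108 thirty-second notes.
Working in thirty-second notes: semiquaver = 2; semiquaver = 2; minim = 16; crotchet = 8; minim tied to crotchet (minim + crotchet) = 24; demisemiquaver = 1; quaver = 4; demisemiquaver = 1; semiquaver = 2.
Altogether 2 + 2 + 16 + 8 + 24 + 1 + 4 + 1 + 2 = 60.
Remaining: 108 − 60 = 48 thirty-second notes, which is a dotted whole note.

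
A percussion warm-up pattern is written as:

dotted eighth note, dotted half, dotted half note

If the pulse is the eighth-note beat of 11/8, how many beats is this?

One eighth-note beat = 2 sixteenth notes.
Each duration in sixteenth notes: dotted eighth note = 3; dotted half = 12; dotted half note = 12.
Sum: 3 + 12 + 12 = 27.
27 ÷ 2 = 13.5 beats.

13.5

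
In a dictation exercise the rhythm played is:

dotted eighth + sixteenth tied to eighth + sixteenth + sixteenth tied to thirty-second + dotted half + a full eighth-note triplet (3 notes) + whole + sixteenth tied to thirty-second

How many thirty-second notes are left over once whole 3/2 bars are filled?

36

One bar of 3/2 = 48 thirty-second notes.
Working in thirty-second notes: dotted eighth = 6; sixteenth tied to eighth (sixteenth + eighth) = 6; sixteenth = 2; sixteenth tied to thirty-second (sixteenth + thirty-second) = 3; dotted half = 24; a full eighth-note triplet (3 notes) (three triplet eighths span one quarter) = 8; whole = 32; sixteenth tied to thirty-second (sixteenth + thirty-second) = 3.
Sum: 6 + 6 + 2 + 3 + 24 + 8 + 32 + 3 = 84.
84 ÷ 48 = 1 complete bar with 36 thirty-second notes remaining.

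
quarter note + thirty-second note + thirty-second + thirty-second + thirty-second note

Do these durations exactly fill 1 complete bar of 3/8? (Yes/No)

Yes

One bar of 3/8 = 12 thirty-second notes.
Each duration in thirty-second notes: quarter note = 8; thirty-second note = 1; thirty-second = 1; thirty-second = 1; thirty-second note = 1.
Sum: 8 + 1 + 1 + 1 + 1 = 12.
12 equals 12, so the answer is Yes.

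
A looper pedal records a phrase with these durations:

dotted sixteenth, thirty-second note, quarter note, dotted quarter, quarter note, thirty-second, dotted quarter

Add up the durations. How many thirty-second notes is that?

45

Convert each value to thirty-second notes: dotted sixteenth = 3; thirty-second note = 1; quarter note = 8; dotted quarter = 12; quarter note = 8; thirty-second = 1; dotted quarter = 12.
Adding: 3 + 1 + 8 + 12 + 8 + 1 + 12 = 45 thirty-second notes.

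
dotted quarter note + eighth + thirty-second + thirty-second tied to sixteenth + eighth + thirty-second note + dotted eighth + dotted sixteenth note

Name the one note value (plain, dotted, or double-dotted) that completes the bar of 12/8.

double-dotted quarter note

The bar of 12/8 = 48 thirty-second notes.
Each duration in thirty-second notes: dotted quarter note = 12; eighth = 4; thirty-second = 1; thirty-second tied to sixteenth (thirty-second + sixteenth) = 3; eighth = 4; thirty-second note = 1; dotted eighth = 6; dotted sixteenth note = 3.
Altogether 12 + 4 + 1 + 3 + 4 + 1 + 6 + 3 = 34.
Remaining: 48 − 34 = 14 thirty-second notes, which is a double-dotted quarter note.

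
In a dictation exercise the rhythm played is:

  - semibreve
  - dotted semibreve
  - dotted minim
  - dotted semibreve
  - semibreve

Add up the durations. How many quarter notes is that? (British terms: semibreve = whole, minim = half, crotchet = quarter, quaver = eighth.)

Each duration in quarter notes: semibreve = 4; dotted semibreve = 6; dotted minim = 3; dotted semibreve = 6; semibreve = 4.
Adding: 4 + 6 + 3 + 6 + 4 = 23 quarter notes.

23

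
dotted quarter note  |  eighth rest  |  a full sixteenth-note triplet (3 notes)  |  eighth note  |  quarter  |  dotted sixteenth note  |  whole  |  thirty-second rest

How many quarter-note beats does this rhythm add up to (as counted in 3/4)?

One quarter-note beat = 8 thirty-second notes.
In thirty-second notes: dotted quarter note = 12; eighth rest = 4; a full sixteenth-note triplet (3 notes) (three triplet sixteenths span one eighth) = 4; eighth note = 4; quarter = 8; dotted sixteenth note = 3; whole = 32; thirty-second rest = 1.
Altogether 12 + 4 + 4 + 4 + 8 + 3 + 32 + 1 = 68.
68 ÷ 8 = 8.5 beats.

8.5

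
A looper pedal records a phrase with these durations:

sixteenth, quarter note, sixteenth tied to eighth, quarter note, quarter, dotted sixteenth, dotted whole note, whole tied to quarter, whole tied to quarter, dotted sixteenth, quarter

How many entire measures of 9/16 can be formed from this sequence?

One bar of 9/16 = 18 thirty-second notes.
Express everything in thirty-second notes: sixteenth = 2; quarter note = 8; sixteenth tied to eighth (sixteenth + eighth) = 6; quarter note = 8; quarter = 8; dotted sixteenth = 3; dotted whole note = 48; whole tied to quarter (whole + quarter) = 40; whole tied to quarter (whole + quarter) = 40; dotted sixteenth = 3; quarter = 8.
Altogether 2 + 8 + 6 + 8 + 8 + 3 + 48 + 40 + 40 + 3 + 8 = 174.
174 ÷ 18 = 9 complete bars with 12 left over.

9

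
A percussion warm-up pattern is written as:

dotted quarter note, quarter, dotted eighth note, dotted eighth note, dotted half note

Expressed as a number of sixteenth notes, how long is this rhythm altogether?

Express everything in sixteenth notes: dotted quarter note = 6; quarter = 4; dotted eighth note = 3; dotted eighth note = 3; dotted half note = 12.
Total: 6 + 4 + 3 + 3 + 12 = 28 sixteenth notes.

28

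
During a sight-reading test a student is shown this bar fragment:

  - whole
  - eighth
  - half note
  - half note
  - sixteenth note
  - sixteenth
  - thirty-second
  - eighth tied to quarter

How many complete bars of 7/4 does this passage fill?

One bar of 7/4 = 56 thirty-second notes.
Convert each value to thirty-second notes: whole = 32; eighth = 4; half note = 16; half note = 16; sixteenth note = 2; sixteenth = 2; thirty-second = 1; eighth tied to quarter (eighth + quarter) = 12.
Altogether 32 + 4 + 16 + 16 + 2 + 2 + 1 + 12 = 85.
85 ÷ 56 = 1 complete bar with 29 left over.

1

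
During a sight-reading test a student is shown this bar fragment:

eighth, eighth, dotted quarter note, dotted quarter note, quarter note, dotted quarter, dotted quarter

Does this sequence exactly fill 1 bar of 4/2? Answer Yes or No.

Yes

One bar of 4/2 = 16 eighth notes.
Working in eighth notes: eighth = 1; eighth = 1; dotted quarter note = 3; dotted quarter note = 3; quarter note = 2; dotted quarter = 3; dotted quarter = 3.
Sum: 1 + 1 + 3 + 3 + 2 + 3 + 3 = 16.
16 equals 16, so the answer is Yes.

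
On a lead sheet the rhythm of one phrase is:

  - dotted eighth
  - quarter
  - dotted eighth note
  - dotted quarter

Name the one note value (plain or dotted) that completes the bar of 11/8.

The bar of 11/8 = 22 sixteenth notes.
In sixteenth notes: dotted eighth = 3; quarter = 4; dotted eighth note = 3; dotted quarter = 6.
Total: 3 + 4 + 3 + 6 = 16.
Remaining: 22 − 16 = 6 sixteenth notes, which is a dotted quarter note.

dotted quarter note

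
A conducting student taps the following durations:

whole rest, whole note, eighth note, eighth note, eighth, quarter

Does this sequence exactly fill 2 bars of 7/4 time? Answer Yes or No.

One bar of 7/4 = 14 eighth notes, so 2 bars = 28.
Each duration in eighth notes: whole rest = 8; whole note = 8; eighth note = 1; eighth note = 1; eighth = 1; quarter = 2.
Sum: 8 + 8 + 1 + 1 + 1 + 2 = 21.
21 falls short of 28, so the answer is No.

No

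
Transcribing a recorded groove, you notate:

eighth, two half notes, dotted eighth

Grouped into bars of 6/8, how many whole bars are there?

1

One bar of 6/8 = 12 sixteenth notes.
Express everything in sixteenth notes: eighth = 2; half note = 8; half note = 8; dotted eighth = 3.
Adding: 2 + 8 + 8 + 3 = 21.
21 ÷ 12 = 1 complete bar with 9 left over.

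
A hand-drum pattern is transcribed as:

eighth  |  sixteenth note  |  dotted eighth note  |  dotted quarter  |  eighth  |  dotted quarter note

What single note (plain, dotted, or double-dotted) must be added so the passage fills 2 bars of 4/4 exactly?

dotted half note

2 bars of 4/4 = 32 sixteenth notes.
Each duration in sixteenth notes: eighth = 2; sixteenth note = 1; dotted eighth note = 3; dotted quarter = 6; eighth = 2; dotted quarter note = 6.
Sum: 2 + 1 + 3 + 6 + 2 + 6 = 20.
Remaining: 32 − 20 = 12 sixteenth notes, which is a dotted half note.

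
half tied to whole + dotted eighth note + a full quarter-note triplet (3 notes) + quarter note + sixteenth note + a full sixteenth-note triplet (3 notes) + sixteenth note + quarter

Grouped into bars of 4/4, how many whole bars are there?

2

One bar of 4/4 = 16 sixteenth notes.
Working in sixteenth notes: half tied to whole (half + whole) = 24; dotted eighth note = 3; a full quarter-note triplet (3 notes) (three triplet quarters span one half) = 8; quarter note = 4; sixteenth note = 1; a full sixteenth-note triplet (3 notes) (three triplet sixteenths span one eighth) = 2; sixteenth note = 1; quarter = 4.
Total: 24 + 3 + 8 + 4 + 1 + 2 + 1 + 4 = 47.
47 ÷ 16 = 2 complete bars with 15 left over.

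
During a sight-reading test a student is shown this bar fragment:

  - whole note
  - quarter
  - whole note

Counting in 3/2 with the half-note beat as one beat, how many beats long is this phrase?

One half-note beat = 2 quarter notes.
Each duration in quarter notes: whole note = 4; quarter = 1; whole note = 4.
Adding: 4 + 1 + 4 = 9.
9 ÷ 2 = 4.5 beats.

4.5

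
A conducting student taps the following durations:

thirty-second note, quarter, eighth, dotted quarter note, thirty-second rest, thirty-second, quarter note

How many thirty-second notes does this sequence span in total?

In thirty-second notes: thirty-second note = 1; quarter = 8; eighth = 4; dotted quarter note = 12; thirty-second rest = 1; thirty-second = 1; quarter note = 8.
Altogether 1 + 8 + 4 + 12 + 1 + 1 + 8 = 35 thirty-second notes.

35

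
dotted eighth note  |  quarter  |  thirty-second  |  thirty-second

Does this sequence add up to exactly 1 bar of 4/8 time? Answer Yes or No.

Yes

One bar of 4/8 = 16 thirty-second notes.
Each duration in thirty-second notes: dotted eighth note = 6; quarter = 8; thirty-second = 1; thirty-second = 1.
Total: 6 + 8 + 1 + 1 = 16.
16 equals 16, so the answer is Yes.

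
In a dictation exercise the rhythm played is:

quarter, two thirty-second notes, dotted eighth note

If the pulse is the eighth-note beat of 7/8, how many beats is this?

4

One eighth-note beat = 4 thirty-second notes.
Each duration in thirty-second notes: quarter = 8; thirty-second note = 1; thirty-second note = 1; dotted eighth note = 6.
Adding: 8 + 1 + 1 + 6 = 16.
16 ÷ 4 = 4 beats.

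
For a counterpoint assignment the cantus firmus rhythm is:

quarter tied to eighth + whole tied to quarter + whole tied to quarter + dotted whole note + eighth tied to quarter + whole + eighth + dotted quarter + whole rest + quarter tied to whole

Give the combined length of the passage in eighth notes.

In eighth notes: quarter tied to eighth (quarter + eighth) = 3; whole tied to quarter (whole + quarter) = 10; whole tied to quarter (whole + quarter) = 10; dotted whole note = 12; eighth tied to quarter (eighth + quarter) = 3; whole = 8; eighth = 1; dotted quarter = 3; whole rest = 8; quarter tied to whole (quarter + whole) = 10.
Adding: 3 + 10 + 10 + 12 + 3 + 8 + 1 + 3 + 8 + 10 = 68 eighth notes.

68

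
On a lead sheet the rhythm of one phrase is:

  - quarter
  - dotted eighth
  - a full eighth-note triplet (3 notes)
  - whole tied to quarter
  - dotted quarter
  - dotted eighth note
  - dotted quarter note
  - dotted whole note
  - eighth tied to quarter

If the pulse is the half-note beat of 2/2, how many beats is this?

9.5

One half-note beat = 8 sixteenth notes.
Working in sixteenth notes: quarter = 4; dotted eighth = 3; a full eighth-note triplet (3 notes) (three triplet eighths span one quarter) = 4; whole tied to quarter (whole + quarter) = 20; dotted quarter = 6; dotted eighth note = 3; dotted quarter note = 6; dotted whole note = 24; eighth tied to quarter (eighth + quarter) = 6.
Sum: 4 + 3 + 4 + 20 + 6 + 3 + 6 + 24 + 6 = 76.
76 ÷ 8 = 9.5 beats.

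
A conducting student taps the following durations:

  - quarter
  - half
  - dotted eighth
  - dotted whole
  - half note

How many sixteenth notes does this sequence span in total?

Express everything in sixteenth notes: quarter = 4; half = 8; dotted eighth = 3; dotted whole = 24; half note = 8.
Altogether 4 + 8 + 3 + 24 + 8 = 47 sixteenth notes.

47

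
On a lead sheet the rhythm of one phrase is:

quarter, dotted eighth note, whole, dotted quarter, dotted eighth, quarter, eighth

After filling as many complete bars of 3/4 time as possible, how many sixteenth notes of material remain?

2

One bar of 3/4 = 12 sixteenth notes.
Convert each value to sixteenth notes: quarter = 4; dotted eighth note = 3; whole = 16; dotted quarter = 6; dotted eighth = 3; quarter = 4; eighth = 2.
Altogether 4 + 3 + 16 + 6 + 3 + 4 + 2 = 38.
38 ÷ 12 = 3 complete bars with 2 sixteenth notes remaining.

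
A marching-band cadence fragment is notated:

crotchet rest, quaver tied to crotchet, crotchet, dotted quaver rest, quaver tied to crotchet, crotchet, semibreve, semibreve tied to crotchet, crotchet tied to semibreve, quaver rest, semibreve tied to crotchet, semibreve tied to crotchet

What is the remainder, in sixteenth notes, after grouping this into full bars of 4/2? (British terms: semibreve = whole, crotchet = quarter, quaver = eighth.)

One bar of 4/2 = 32 sixteenth notes.
Express everything in sixteenth notes: crotchet rest = 4; quaver tied to crotchet (quaver + crotchet) = 6; crotchet = 4; dotted quaver rest = 3; quaver tied to crotchet (quaver + crotchet) = 6; crotchet = 4; semibreve = 16; semibreve tied to crotchet (semibreve + crotchet) = 20; crotchet tied to semibreve (crotchet + semibreve) = 20; quaver rest = 2; semibreve tied to crotchet (semibreve + crotchet) = 20; semibreve tied to crotchet (semibreve + crotchet) = 20.
Altogether 4 + 6 + 4 + 3 + 6 + 4 + 16 + 20 + 20 + 2 + 20 + 20 = 125.
125 ÷ 32 = 3 complete bars with 29 sixteenth notes remaining.

29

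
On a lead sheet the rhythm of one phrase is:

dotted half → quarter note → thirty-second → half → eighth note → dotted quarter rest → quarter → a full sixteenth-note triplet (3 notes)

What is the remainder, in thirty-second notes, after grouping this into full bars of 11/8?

33

One bar of 11/8 = 44 thirty-second notes.
Working in thirty-second notes: dotted half = 24; quarter note = 8; thirty-second = 1; half = 16; eighth note = 4; dotted quarter rest = 12; quarter = 8; a full sixteenth-note triplet (3 notes) (three triplet sixteenths span one eighth) = 4.
Total: 24 + 8 + 1 + 16 + 4 + 12 + 8 + 4 = 77.
77 ÷ 44 = 1 complete bar with 33 thirty-second notes remaining.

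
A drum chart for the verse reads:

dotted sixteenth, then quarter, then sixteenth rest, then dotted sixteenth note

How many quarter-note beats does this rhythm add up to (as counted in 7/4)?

2

One quarter-note beat = 8 thirty-second notes.
Express everything in thirty-second notes: dotted sixteenth = 3; quarter = 8; sixteenth rest = 2; dotted sixteenth note = 3.
Total: 3 + 8 + 2 + 3 = 16.
16 ÷ 8 = 2 beats.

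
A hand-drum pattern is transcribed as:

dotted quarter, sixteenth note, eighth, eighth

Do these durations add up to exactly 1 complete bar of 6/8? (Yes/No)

One bar of 6/8 = 12 sixteenth notes.
Working in sixteenth notes: dotted quarter = 6; sixteenth note = 1; eighth = 2; eighth = 2.
Altogether 6 + 1 + 2 + 2 = 11.
11 falls short of 12, so the answer is No.

No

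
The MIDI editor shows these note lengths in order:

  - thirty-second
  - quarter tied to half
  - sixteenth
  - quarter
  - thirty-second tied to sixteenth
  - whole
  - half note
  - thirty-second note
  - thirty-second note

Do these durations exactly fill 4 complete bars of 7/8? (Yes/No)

One bar of 7/8 = 28 thirty-second notes, so 4 bars = 112.
Express everything in thirty-second notes: thirty-second = 1; quarter tied to half (quarter + half) = 24; sixteenth = 2; quarter = 8; thirty-second tied to sixteenth (thirty-second + sixteenth) = 3; whole = 32; half note = 16; thirty-second note = 1; thirty-second note = 1.
Sum: 1 + 24 + 2 + 8 + 3 + 32 + 16 + 1 + 1 = 88.
88 falls short of 112, so the answer is No.

No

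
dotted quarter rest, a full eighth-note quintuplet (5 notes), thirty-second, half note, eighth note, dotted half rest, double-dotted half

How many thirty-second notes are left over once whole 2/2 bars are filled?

5

One bar of 2/2 = 32 thirty-second notes.
Convert each value to thirty-second notes: dotted quarter rest = 12; a full eighth-note quintuplet (5 notes) (five quintuplet eighths span one half) = 16; thirty-second = 1; half note = 16; eighth note = 4; dotted half rest = 24; double-dotted half = 28.
Total: 12 + 16 + 1 + 16 + 4 + 24 + 28 = 101.
101 ÷ 32 = 3 complete bars with 5 thirty-second notes remaining.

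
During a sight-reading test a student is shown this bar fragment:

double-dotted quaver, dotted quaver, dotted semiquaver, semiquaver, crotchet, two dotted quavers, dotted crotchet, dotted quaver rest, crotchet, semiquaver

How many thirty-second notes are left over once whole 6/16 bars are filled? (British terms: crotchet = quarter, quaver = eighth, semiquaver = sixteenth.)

One bar of 6/16 = 12 thirty-second notes.
Express everything in thirty-second notes: double-dotted quaver = 7; dotted quaver = 6; dotted semiquaver = 3; semiquaver = 2; crotchet = 8; dotted quaver = 6; dotted quaver = 6; dotted crotchet = 12; dotted quaver rest = 6; crotchet = 8; semiquaver = 2.
Altogether 7 + 6 + 3 + 2 + 8 + 6 + 6 + 12 + 6 + 8 + 2 = 66.
66 ÷ 12 = 5 complete bars with 6 thirty-second notes remaining.

6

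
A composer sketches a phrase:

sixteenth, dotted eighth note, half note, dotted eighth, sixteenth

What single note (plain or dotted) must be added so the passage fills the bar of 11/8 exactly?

dotted quarter note

The bar of 11/8 = 22 sixteenth notes.
Convert each value to sixteenth notes: sixteenth = 1; dotted eighth note = 3; half note = 8; dotted eighth = 3; sixteenth = 1.
Adding: 1 + 3 + 8 + 3 + 1 = 16.
Remaining: 22 − 16 = 6 sixteenth notes, which is a dotted quarter note.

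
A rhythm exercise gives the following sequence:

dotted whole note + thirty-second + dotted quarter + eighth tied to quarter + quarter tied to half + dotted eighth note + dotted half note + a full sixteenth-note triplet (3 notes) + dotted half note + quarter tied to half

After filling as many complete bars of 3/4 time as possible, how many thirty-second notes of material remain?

One bar of 3/4 = 24 thirty-second notes.
In thirty-second notes: dotted whole note = 48; thirty-second = 1; dotted quarter = 12; eighth tied to quarter (eighth + quarter) = 12; quarter tied to half (quarter + half) = 24; dotted eighth note = 6; dotted half note = 24; a full sixteenth-note triplet (3 notes) (three triplet sixteenths span one eighth) = 4; dotted half note = 24; quarter tied to half (quarter + half) = 24.
Sum: 48 + 1 + 12 + 12 + 24 + 6 + 24 + 4 + 24 + 24 = 179.
179 ÷ 24 = 7 complete bars with 11 thirty-second notes remaining.

11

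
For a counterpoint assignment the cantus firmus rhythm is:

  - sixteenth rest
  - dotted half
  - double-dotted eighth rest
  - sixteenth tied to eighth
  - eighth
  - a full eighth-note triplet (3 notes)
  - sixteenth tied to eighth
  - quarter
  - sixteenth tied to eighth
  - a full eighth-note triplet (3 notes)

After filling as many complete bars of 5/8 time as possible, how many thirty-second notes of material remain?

19

One bar of 5/8 = 20 thirty-second notes.
Each duration in thirty-second notes: sixteenth rest = 2; dotted half = 24; double-dotted eighth rest = 7; sixteenth tied to eighth (sixteenth + eighth) = 6; eighth = 4; a full eighth-note triplet (3 notes) (three triplet eighths span one quarter) = 8; sixteenth tied to eighth (sixteenth + eighth) = 6; quarter = 8; sixteenth tied to eighth (sixteenth + eighth) = 6; a full eighth-note triplet (3 notes) (three triplet eighths span one quarter) = 8.
Altogether 2 + 24 + 7 + 6 + 4 + 8 + 6 + 8 + 6 + 8 = 79.
79 ÷ 20 = 3 complete bars with 19 thirty-second notes remaining.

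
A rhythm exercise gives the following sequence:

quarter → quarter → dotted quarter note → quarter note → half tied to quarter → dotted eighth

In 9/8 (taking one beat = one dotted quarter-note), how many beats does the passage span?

One dotted quarter-note beat = 6 sixteenth notes.
Each duration in sixteenth notes: quarter = 4; quarter = 4; dotted quarter note = 6; quarter note = 4; half tied to quarter (half + quarter) = 12; dotted eighth = 3.
Sum: 4 + 4 + 6 + 4 + 12 + 3 = 33.
33 ÷ 6 = 5.5 beats.

5.5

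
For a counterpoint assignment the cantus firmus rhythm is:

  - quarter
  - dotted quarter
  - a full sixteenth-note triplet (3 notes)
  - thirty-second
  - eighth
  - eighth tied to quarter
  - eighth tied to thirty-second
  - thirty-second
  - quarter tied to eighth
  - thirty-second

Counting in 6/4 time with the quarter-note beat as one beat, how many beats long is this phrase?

7.5

One quarter-note beat = 8 thirty-second notes.
In thirty-second notes: quarter = 8; dotted quarter = 12; a full sixteenth-note triplet (3 notes) (three triplet sixteenths span one eighth) = 4; thirty-second = 1; eighth = 4; eighth tied to quarter (eighth + quarter) = 12; eighth tied to thirty-second (eighth + thirty-second) = 5; thirty-second = 1; quarter tied to eighth (quarter + eighth) = 12; thirty-second = 1.
Sum: 8 + 12 + 4 + 1 + 4 + 12 + 5 + 1 + 12 + 1 = 60.
60 ÷ 8 = 7.5 beats.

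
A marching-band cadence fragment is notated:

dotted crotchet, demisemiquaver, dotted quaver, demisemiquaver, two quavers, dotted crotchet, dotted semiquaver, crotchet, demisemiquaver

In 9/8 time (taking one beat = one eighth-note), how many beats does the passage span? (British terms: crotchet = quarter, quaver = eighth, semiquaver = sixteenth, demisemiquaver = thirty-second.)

13

One eighth-note beat = 4 thirty-second notes.
Convert each value to thirty-second notes: dotted crotchet = 12; demisemiquaver = 1; dotted quaver = 6; demisemiquaver = 1; quaver = 4; quaver = 4; dotted crotchet = 12; dotted semiquaver = 3; crotchet = 8; demisemiquaver = 1.
Adding: 12 + 1 + 6 + 1 + 4 + 4 + 12 + 3 + 8 + 1 = 52.
52 ÷ 4 = 13 beats.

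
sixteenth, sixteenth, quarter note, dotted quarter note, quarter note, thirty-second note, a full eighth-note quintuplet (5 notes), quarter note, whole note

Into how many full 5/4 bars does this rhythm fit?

One bar of 5/4 = 40 thirty-second notes.
Each duration in thirty-second notes: sixteenth = 2; sixteenth = 2; quarter note = 8; dotted quarter note = 12; quarter note = 8; thirty-second note = 1; a full eighth-note quintuplet (5 notes) (five quintuplet eighths span one half) = 16; quarter note = 8; whole note = 32.
Total: 2 + 2 + 8 + 12 + 8 + 1 + 16 + 8 + 32 = 89.
89 ÷ 40 = 2 complete bars with 9 left over.

2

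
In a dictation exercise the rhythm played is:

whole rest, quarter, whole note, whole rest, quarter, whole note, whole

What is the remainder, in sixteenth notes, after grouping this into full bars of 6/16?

4

One bar of 6/16 = 3 eighth notes.
Express everything in eighth notes: whole rest = 8; quarter = 2; whole note = 8; whole rest = 8; quarter = 2; whole note = 8; whole = 8.
Altogether 8 + 2 + 8 + 8 + 2 + 8 + 8 = 44.
44 ÷ 3 = 14 complete bars with 2 eighth notes remaining = 4 sixteenth notes.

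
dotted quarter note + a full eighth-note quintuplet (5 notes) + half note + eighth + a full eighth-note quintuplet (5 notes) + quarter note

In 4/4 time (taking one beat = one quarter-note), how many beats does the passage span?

9

One quarter-note beat = 2 eighth notes.
Express everything in eighth notes: dotted quarter note = 3; a full eighth-note quintuplet (5 notes) (five quintuplet eighths span one half) = 4; half note = 4; eighth = 1; a full eighth-note quintuplet (5 notes) (five quintuplet eighths span one half) = 4; quarter note = 2.
Sum: 3 + 4 + 4 + 1 + 4 + 2 = 18.
18 ÷ 2 = 9 beats.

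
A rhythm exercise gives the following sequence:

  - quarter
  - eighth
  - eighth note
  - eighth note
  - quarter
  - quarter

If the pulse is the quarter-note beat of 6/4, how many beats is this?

One quarter-note beat = 2 eighth notes.
Express everything in eighth notes: quarter = 2; eighth = 1; eighth note = 1; eighth note = 1; quarter = 2; quarter = 2.
Sum: 2 + 1 + 1 + 1 + 2 + 2 = 9.
9 ÷ 2 = 4.5 beats.

4.5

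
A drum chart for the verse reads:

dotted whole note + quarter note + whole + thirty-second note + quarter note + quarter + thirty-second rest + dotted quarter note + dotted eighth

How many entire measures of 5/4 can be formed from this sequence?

3

One bar of 5/4 = 40 thirty-second notes.
Working in thirty-second notes: dotted whole note = 48; quarter note = 8; whole = 32; thirty-second note = 1; quarter note = 8; quarter = 8; thirty-second rest = 1; dotted quarter note = 12; dotted eighth = 6.
Sum: 48 + 8 + 32 + 1 + 8 + 8 + 1 + 12 + 6 = 124.
124 ÷ 40 = 3 complete bars with 4 left over.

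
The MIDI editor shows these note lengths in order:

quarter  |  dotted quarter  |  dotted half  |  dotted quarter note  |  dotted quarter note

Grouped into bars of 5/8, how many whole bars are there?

One bar of 5/8 = 5 eighth notes.
Convert each value to eighth notes: quarter = 2; dotted quarter = 3; dotted half = 6; dotted quarter note = 3; dotted quarter note = 3.
Sum: 2 + 3 + 6 + 3 + 3 = 17.
17 ÷ 5 = 3 complete bars with 2 left over.

3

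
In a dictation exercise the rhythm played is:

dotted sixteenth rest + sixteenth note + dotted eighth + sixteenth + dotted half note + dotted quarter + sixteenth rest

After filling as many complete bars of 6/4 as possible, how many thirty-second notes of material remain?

3

One bar of 6/4 = 48 thirty-second notes.
Convert each value to thirty-second notes: dotted sixteenth rest = 3; sixteenth note = 2; dotted eighth = 6; sixteenth = 2; dotted half note = 24; dotted quarter = 12; sixteenth rest = 2.
Sum: 3 + 2 + 6 + 2 + 24 + 12 + 2 = 51.
51 ÷ 48 = 1 complete bar with 3 thirty-second notes remaining.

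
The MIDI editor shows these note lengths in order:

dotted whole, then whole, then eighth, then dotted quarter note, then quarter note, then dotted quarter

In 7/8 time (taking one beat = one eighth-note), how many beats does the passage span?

One eighth-note beat = 2 sixteenth notes.
Convert each value to sixteenth notes: dotted whole = 24; whole = 16; eighth = 2; dotted quarter note = 6; quarter note = 4; dotted quarter = 6.
Total: 24 + 16 + 2 + 6 + 4 + 6 = 58.
58 ÷ 2 = 29 beats.

29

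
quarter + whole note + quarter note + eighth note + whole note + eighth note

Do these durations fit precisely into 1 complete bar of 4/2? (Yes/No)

No

One bar of 4/2 = 16 eighth notes.
Each duration in eighth notes: quarter = 2; whole note = 8; quarter note = 2; eighth note = 1; whole note = 8; eighth note = 1.
Adding: 2 + 8 + 2 + 1 + 8 + 1 = 22.
22 exceeds 16, so the answer is No.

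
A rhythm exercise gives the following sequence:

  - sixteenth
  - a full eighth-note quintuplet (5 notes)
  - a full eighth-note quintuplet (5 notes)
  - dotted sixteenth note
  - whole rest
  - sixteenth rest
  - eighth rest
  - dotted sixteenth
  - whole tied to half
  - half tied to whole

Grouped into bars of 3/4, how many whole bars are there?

One bar of 3/4 = 24 thirty-second notes.
Convert each value to thirty-second notes: sixteenth = 2; a full eighth-note quintuplet (5 notes) (five quintuplet eighths span one half) = 16; a full eighth-note quintuplet (5 notes) (five quintuplet eighths span one half) = 16; dotted sixteenth note = 3; whole rest = 32; sixteenth rest = 2; eighth rest = 4; dotted sixteenth = 3; whole tied to half (whole + half) = 48; half tied to whole (half + whole) = 48.
Total: 2 + 16 + 16 + 3 + 32 + 2 + 4 + 3 + 48 + 48 = 174.
174 ÷ 24 = 7 complete bars with 6 left over.

7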